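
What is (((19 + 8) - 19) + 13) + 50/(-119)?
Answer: 2449/119 ≈ 20.580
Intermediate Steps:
(((19 + 8) - 19) + 13) + 50/(-119) = ((27 - 19) + 13) - 1/119*50 = (8 + 13) - 50/119 = 21 - 50/119 = 2449/119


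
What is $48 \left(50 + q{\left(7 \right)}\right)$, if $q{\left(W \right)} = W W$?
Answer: $4752$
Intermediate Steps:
$q{\left(W \right)} = W^{2}$
$48 \left(50 + q{\left(7 \right)}\right) = 48 \left(50 + 7^{2}\right) = 48 \left(50 + 49\right) = 48 \cdot 99 = 4752$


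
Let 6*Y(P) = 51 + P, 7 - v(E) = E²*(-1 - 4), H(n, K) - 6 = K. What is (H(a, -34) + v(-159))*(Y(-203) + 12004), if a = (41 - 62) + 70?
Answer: 1513911808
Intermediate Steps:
a = 49 (a = -21 + 70 = 49)
H(n, K) = 6 + K
v(E) = 7 + 5*E² (v(E) = 7 - E²*(-1 - 4) = 7 - E²*(-5) = 7 - (-5)*E² = 7 + 5*E²)
Y(P) = 17/2 + P/6 (Y(P) = (51 + P)/6 = 17/2 + P/6)
(H(a, -34) + v(-159))*(Y(-203) + 12004) = ((6 - 34) + (7 + 5*(-159)²))*((17/2 + (⅙)*(-203)) + 12004) = (-28 + (7 + 5*25281))*((17/2 - 203/6) + 12004) = (-28 + (7 + 126405))*(-76/3 + 12004) = (-28 + 126412)*(35936/3) = 126384*(35936/3) = 1513911808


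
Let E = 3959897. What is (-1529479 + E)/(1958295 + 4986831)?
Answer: 1215209/3472563 ≈ 0.34995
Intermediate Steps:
(-1529479 + E)/(1958295 + 4986831) = (-1529479 + 3959897)/(1958295 + 4986831) = 2430418/6945126 = 2430418*(1/6945126) = 1215209/3472563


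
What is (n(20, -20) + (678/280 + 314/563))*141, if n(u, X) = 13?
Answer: 177586257/78820 ≈ 2253.1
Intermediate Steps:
(n(20, -20) + (678/280 + 314/563))*141 = (13 + (678/280 + 314/563))*141 = (13 + (678*(1/280) + 314*(1/563)))*141 = (13 + (339/140 + 314/563))*141 = (13 + 234817/78820)*141 = (1259477/78820)*141 = 177586257/78820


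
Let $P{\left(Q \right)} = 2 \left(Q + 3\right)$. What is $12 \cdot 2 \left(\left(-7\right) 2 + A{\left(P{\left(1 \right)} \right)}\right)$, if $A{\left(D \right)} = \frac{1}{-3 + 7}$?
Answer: $-330$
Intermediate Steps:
$P{\left(Q \right)} = 6 + 2 Q$ ($P{\left(Q \right)} = 2 \left(3 + Q\right) = 6 + 2 Q$)
$A{\left(D \right)} = \frac{1}{4}$
$12 \cdot 2 \left(\left(-7\right) 2 + A{\left(P{\left(1 \right)} \right)}\right) = 12 \cdot 2 \left(\left(-7\right) 2 + \frac{1}{4}\right) = 24 \left(-14 + \frac{1}{4}\right) = 24 \left(- \frac{55}{4}\right) = -330$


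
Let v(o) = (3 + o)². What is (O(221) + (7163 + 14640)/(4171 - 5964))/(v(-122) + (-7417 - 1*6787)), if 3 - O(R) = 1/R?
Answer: 3631497/17038879 ≈ 0.21313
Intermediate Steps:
O(R) = 3 - 1/R
(O(221) + (7163 + 14640)/(4171 - 5964))/(v(-122) + (-7417 - 1*6787)) = ((3 - 1/221) + (7163 + 14640)/(4171 - 5964))/((3 - 122)² + (-7417 - 1*6787)) = ((3 - 1*1/221) + 21803/(-1793))/((-119)² + (-7417 - 6787)) = ((3 - 1/221) + 21803*(-1/1793))/(14161 - 14204) = (662/221 - 21803/1793)/(-43) = -3631497/396253*(-1/43) = 3631497/17038879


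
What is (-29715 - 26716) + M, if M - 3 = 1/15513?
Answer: -875367563/15513 ≈ -56428.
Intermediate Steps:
M = 46540/15513 (M = 3 + 1/15513 = 46540/15513 ≈ 3.0001)
(-29715 - 26716) + M = (-29715 - 26716) + 46540/15513 = -56431 + 46540/15513 = -875367563/15513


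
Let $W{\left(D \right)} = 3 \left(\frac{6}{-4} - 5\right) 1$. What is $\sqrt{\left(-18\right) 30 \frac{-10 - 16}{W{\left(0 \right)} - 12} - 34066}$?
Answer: $\frac{i \sqrt{1691074}}{7} \approx 185.77 i$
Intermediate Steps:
$W{\left(D \right)} = - \frac{39}{2}$ ($W{\left(D \right)} = 3 \left(6 \left(- \frac{1}{4}\right) - 5\right) 1 = 3 \left(- \frac{3}{2} - 5\right) 1 = 3 \left(- \frac{13}{2}\right) 1 = \left(- \frac{39}{2}\right) 1 = - \frac{39}{2}$)
$\sqrt{\left(-18\right) 30 \frac{-10 - 16}{W{\left(0 \right)} - 12} - 34066} = \sqrt{\left(-18\right) 30 \frac{-10 - 16}{- \frac{39}{2} - 12} - 34066} = \sqrt{- 540 \left(- \frac{26}{- \frac{63}{2}}\right) - 34066} = \sqrt{- 540 \left(\left(-26\right) \left(- \frac{2}{63}\right)\right) - 34066} = \sqrt{\left(-540\right) \frac{52}{63} - 34066} = \sqrt{- \frac{3120}{7} - 34066} = \sqrt{- \frac{241582}{7}} = \frac{i \sqrt{1691074}}{7}$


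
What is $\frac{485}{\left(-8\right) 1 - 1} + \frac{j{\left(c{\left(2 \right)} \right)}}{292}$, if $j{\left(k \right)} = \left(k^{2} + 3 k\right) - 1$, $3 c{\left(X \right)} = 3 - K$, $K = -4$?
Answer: $- \frac{141517}{2628} \approx -53.85$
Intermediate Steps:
$c{\left(X \right)} = \frac{7}{3}$ ($c{\left(X \right)} = \frac{3 - -4}{3} = \frac{3 + 4}{3} = \frac{1}{3} \cdot 7 = \frac{7}{3}$)
$j{\left(k \right)} = -1 + k^{2} + 3 k$
$\frac{485}{\left(-8\right) 1 - 1} + \frac{j{\left(c{\left(2 \right)} \right)}}{292} = \frac{485}{\left(-8\right) 1 - 1} + \frac{-1 + \left(\frac{7}{3}\right)^{2} + 3 \cdot \frac{7}{3}}{292} = \frac{485}{-8 - 1} + \left(-1 + \frac{49}{9} + 7\right) \frac{1}{292} = \frac{485}{-9} + \frac{103}{9} \cdot \frac{1}{292} = 485 \left(- \frac{1}{9}\right) + \frac{103}{2628} = - \frac{485}{9} + \frac{103}{2628} = - \frac{141517}{2628}$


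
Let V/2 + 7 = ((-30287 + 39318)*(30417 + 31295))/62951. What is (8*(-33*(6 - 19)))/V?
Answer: 395692/2039855 ≈ 0.19398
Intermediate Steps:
V = 159108690/8993 (V = -14 + 2*(((-30287 + 39318)*(30417 + 31295))/62951) = -14 + 2*((9031*61712)*(1/62951)) = -14 + 2*(557321072*(1/62951)) = -14 + 2*(79617296/8993) = -14 + 159234592/8993 = 159108690/8993 ≈ 17693.)
(8*(-33*(6 - 19)))/V = (8*(-33*(6 - 19)))/(159108690/8993) = (8*(-33*(-13)))*(8993/159108690) = (8*429)*(8993/159108690) = 3432*(8993/159108690) = 395692/2039855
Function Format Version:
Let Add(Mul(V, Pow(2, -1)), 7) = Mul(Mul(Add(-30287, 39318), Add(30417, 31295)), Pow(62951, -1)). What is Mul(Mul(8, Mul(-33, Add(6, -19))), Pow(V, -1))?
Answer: Rational(395692, 2039855) ≈ 0.19398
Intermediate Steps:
V = Rational(159108690, 8993) (V = Add(-14, Mul(2, Mul(Mul(Add(-30287, 39318), Add(30417, 31295)), Pow(62951, -1)))) = Add(-14, Mul(2, Mul(Mul(9031, 61712), Rational(1, 62951)))) = Add(-14, Mul(2, Mul(557321072, Rational(1, 62951)))) = Add(-14, Mul(2, Rational(79617296, 8993))) = Add(-14, Rational(159234592, 8993)) = Rational(159108690, 8993) ≈ 17693.)
Mul(Mul(8, Mul(-33, Add(6, -19))), Pow(V, -1)) = Mul(Mul(8, Mul(-33, Add(6, -19))), Pow(Rational(159108690, 8993), -1)) = Mul(Mul(8, Mul(-33, -13)), Rational(8993, 159108690)) = Mul(Mul(8, 429), Rational(8993, 159108690)) = Mul(3432, Rational(8993, 159108690)) = Rational(395692, 2039855)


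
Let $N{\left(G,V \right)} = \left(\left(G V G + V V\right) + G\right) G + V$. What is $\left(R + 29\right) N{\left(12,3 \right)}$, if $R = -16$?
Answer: $70707$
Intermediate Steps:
$N{\left(G,V \right)} = V + G \left(G + V^{2} + V G^{2}\right)$ ($N{\left(G,V \right)} = \left(\left(V G^{2} + V^{2}\right) + G\right) G + V = \left(\left(V^{2} + V G^{2}\right) + G\right) G + V = \left(G + V^{2} + V G^{2}\right) G + V = G \left(G + V^{2} + V G^{2}\right) + V = V + G \left(G + V^{2} + V G^{2}\right)$)
$\left(R + 29\right) N{\left(12,3 \right)} = \left(-16 + 29\right) \left(3 + 12^{2} + 12 \cdot 3^{2} + 3 \cdot 12^{3}\right) = 13 \left(3 + 144 + 12 \cdot 9 + 3 \cdot 1728\right) = 13 \left(3 + 144 + 108 + 5184\right) = 13 \cdot 5439 = 70707$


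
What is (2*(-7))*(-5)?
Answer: 70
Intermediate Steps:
(2*(-7))*(-5) = -14*(-5) = 70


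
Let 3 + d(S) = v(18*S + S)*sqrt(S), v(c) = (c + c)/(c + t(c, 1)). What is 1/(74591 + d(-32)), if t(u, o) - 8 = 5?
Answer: 6601504175/492393005234148 - 180880*I*sqrt(2)/123098251308537 ≈ 1.3407e-5 - 2.078e-9*I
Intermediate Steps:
t(u, o) = 13 (t(u, o) = 8 + 5 = 13)
v(c) = 2*c/(13 + c) (v(c) = (c + c)/(c + 13) = (2*c)/(13 + c) = 2*c/(13 + c))
d(S) = -3 + 38*S**(3/2)/(13 + 19*S) (d(S) = -3 + (2*(18*S + S)/(13 + (18*S + S)))*sqrt(S) = -3 + (2*(19*S)/(13 + 19*S))*sqrt(S) = -3 + (38*S/(13 + 19*S))*sqrt(S) = -3 + 38*S**(3/2)/(13 + 19*S))
1/(74591 + d(-32)) = 1/(74591 + (-39 - 57*(-32) + 38*(-32)**(3/2))/(13 + 19*(-32))) = 1/(74591 + (-39 + 1824 + 38*(-128*I*sqrt(2)))/(13 - 608)) = 1/(74591 + (-39 + 1824 - 4864*I*sqrt(2))/(-595)) = 1/(74591 - (1785 - 4864*I*sqrt(2))/595) = 1/(74591 + (-3 + 4864*I*sqrt(2)/595)) = 1/(74588 + 4864*I*sqrt(2)/595)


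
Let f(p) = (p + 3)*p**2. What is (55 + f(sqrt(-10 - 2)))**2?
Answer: (19 - 24*I*sqrt(3))**2 ≈ -1367.0 - 1579.6*I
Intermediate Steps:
f(p) = p**2*(3 + p) (f(p) = (3 + p)*p**2 = p**2*(3 + p))
(55 + f(sqrt(-10 - 2)))**2 = (55 + (sqrt(-10 - 2))**2*(3 + sqrt(-10 - 2)))**2 = (55 + (sqrt(-12))**2*(3 + sqrt(-12)))**2 = (55 + (2*I*sqrt(3))**2*(3 + 2*I*sqrt(3)))**2 = (55 - 12*(3 + 2*I*sqrt(3)))**2 = (55 + (-36 - 24*I*sqrt(3)))**2 = (19 - 24*I*sqrt(3))**2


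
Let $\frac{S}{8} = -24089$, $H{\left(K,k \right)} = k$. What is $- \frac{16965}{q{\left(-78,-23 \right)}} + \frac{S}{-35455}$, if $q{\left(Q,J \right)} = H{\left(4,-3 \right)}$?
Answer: $\frac{200690737}{35455} \approx 5660.4$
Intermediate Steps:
$q{\left(Q,J \right)} = -3$
$S = -192712$ ($S = 8 \left(-24089\right) = -192712$)
$- \frac{16965}{q{\left(-78,-23 \right)}} + \frac{S}{-35455} = - \frac{16965}{-3} - \frac{192712}{-35455} = \left(-16965\right) \left(- \frac{1}{3}\right) - - \frac{192712}{35455} = 5655 + \frac{192712}{35455} = \frac{200690737}{35455}$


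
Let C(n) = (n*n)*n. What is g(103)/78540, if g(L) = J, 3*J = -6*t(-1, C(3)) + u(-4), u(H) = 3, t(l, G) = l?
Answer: 1/26180 ≈ 3.8197e-5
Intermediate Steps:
C(n) = n**3 (C(n) = n**2*n = n**3)
J = 3 (J = (-6*(-1) + 3)/3 = (6 + 3)/3 = (1/3)*9 = 3)
g(L) = 3
g(103)/78540 = 3/78540 = 3*(1/78540) = 1/26180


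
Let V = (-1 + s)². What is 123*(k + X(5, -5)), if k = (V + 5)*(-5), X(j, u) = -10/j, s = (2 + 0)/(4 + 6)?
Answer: -18573/5 ≈ -3714.6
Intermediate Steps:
s = ⅕ (s = 2/10 = 2*(⅒) = ⅕ ≈ 0.20000)
V = 16/25 (V = (-1 + ⅕)² = (-⅘)² = 16/25 ≈ 0.64000)
k = -141/5 (k = (16/25 + 5)*(-5) = (141/25)*(-5) = -141/5 ≈ -28.200)
123*(k + X(5, -5)) = 123*(-141/5 - 10/5) = 123*(-141/5 - 10*⅕) = 123*(-141/5 - 2) = 123*(-151/5) = -18573/5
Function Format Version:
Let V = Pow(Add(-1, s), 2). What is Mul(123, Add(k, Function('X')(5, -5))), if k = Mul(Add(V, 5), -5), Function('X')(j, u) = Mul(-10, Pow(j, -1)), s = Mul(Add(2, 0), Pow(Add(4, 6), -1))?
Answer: Rational(-18573, 5) ≈ -3714.6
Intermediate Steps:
s = Rational(1, 5) (s = Mul(2, Pow(10, -1)) = Mul(2, Rational(1, 10)) = Rational(1, 5) ≈ 0.20000)
V = Rational(16, 25) (V = Pow(Add(-1, Rational(1, 5)), 2) = Pow(Rational(-4, 5), 2) = Rational(16, 25) ≈ 0.64000)
k = Rational(-141, 5) (k = Mul(Add(Rational(16, 25), 5), -5) = Mul(Rational(141, 25), -5) = Rational(-141, 5) ≈ -28.200)
Mul(123, Add(k, Function('X')(5, -5))) = Mul(123, Add(Rational(-141, 5), Mul(-10, Pow(5, -1)))) = Mul(123, Add(Rational(-141, 5), Mul(-10, Rational(1, 5)))) = Mul(123, Add(Rational(-141, 5), -2)) = Mul(123, Rational(-151, 5)) = Rational(-18573, 5)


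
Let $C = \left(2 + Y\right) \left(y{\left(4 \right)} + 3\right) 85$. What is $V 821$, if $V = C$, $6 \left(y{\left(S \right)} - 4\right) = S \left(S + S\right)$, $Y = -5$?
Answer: $-2582045$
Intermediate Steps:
$y{\left(S \right)} = 4 + \frac{S^{2}}{3}$ ($y{\left(S \right)} = 4 + \frac{S \left(S + S\right)}{6} = 4 + \frac{S 2 S}{6} = 4 + \frac{2 S^{2}}{6} = 4 + \frac{S^{2}}{3}$)
$C = -3145$ ($C = \left(2 - 5\right) \left(\left(4 + \frac{4^{2}}{3}\right) + 3\right) 85 = - 3 \left(\left(4 + \frac{1}{3} \cdot 16\right) + 3\right) 85 = - 3 \left(\left(4 + \frac{16}{3}\right) + 3\right) 85 = - 3 \left(\frac{28}{3} + 3\right) 85 = \left(-3\right) \frac{37}{3} \cdot 85 = \left(-37\right) 85 = -3145$)
$V = -3145$
$V 821 = \left(-3145\right) 821 = -2582045$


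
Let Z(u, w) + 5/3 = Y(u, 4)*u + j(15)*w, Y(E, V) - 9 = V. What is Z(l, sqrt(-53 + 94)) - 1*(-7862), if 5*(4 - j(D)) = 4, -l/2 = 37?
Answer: 20695/3 + 16*sqrt(41)/5 ≈ 6918.8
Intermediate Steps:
l = -74 (l = -2*37 = -74)
j(D) = 16/5 (j(D) = 4 - 1/5*4 = 4 - 4/5 = 16/5)
Y(E, V) = 9 + V
Z(u, w) = -5/3 + 13*u + 16*w/5 (Z(u, w) = -5/3 + ((9 + 4)*u + 16*w/5) = -5/3 + (13*u + 16*w/5) = -5/3 + 13*u + 16*w/5)
Z(l, sqrt(-53 + 94)) - 1*(-7862) = (-5/3 + 13*(-74) + 16*sqrt(-53 + 94)/5) - 1*(-7862) = (-5/3 - 962 + 16*sqrt(41)/5) + 7862 = (-2891/3 + 16*sqrt(41)/5) + 7862 = 20695/3 + 16*sqrt(41)/5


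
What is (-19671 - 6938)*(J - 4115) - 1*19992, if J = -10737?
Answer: 395176876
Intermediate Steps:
(-19671 - 6938)*(J - 4115) - 1*19992 = (-19671 - 6938)*(-10737 - 4115) - 1*19992 = -26609*(-14852) - 19992 = 395196868 - 19992 = 395176876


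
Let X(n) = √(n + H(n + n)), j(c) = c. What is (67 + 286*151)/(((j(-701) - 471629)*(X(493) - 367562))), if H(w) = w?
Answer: 7949079593/31906321878830225 + 43253*√1479/63812643757660450 ≈ 2.4916e-7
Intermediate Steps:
X(n) = √3*√n (X(n) = √(n + (n + n)) = √(n + 2*n) = √(3*n) = √3*√n)
(67 + 286*151)/(((j(-701) - 471629)*(X(493) - 367562))) = (67 + 286*151)/(((-701 - 471629)*(√3*√493 - 367562))) = (67 + 43186)/((-472330*(√1479 - 367562))) = 43253/((-472330*(-367562 + √1479))) = 43253/(173610559460 - 472330*√1479)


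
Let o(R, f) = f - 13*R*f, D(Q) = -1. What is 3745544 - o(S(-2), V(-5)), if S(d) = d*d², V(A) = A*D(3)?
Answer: 3745019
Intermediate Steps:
V(A) = -A (V(A) = A*(-1) = -A)
S(d) = d³
o(R, f) = f - 13*R*f
3745544 - o(S(-2), V(-5)) = 3745544 - (-1*(-5))*(1 - 13*(-2)³) = 3745544 - 5*(1 - 13*(-8)) = 3745544 - 5*(1 + 104) = 3745544 - 5*105 = 3745544 - 1*525 = 3745544 - 525 = 3745019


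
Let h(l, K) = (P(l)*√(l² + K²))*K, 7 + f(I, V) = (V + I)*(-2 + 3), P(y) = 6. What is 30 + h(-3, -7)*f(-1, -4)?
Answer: 30 + 504*√58 ≈ 3868.4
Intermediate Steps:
f(I, V) = -7 + I + V (f(I, V) = -7 + (V + I)*(-2 + 3) = -7 + (I + V)*1 = -7 + (I + V) = -7 + I + V)
h(l, K) = 6*K*√(K² + l²) (h(l, K) = (6*√(l² + K²))*K = (6*√(K² + l²))*K = 6*K*√(K² + l²))
30 + h(-3, -7)*f(-1, -4) = 30 + (6*(-7)*√((-7)² + (-3)²))*(-7 - 1 - 4) = 30 + (6*(-7)*√(49 + 9))*(-12) = 30 + (6*(-7)*√58)*(-12) = 30 - 42*√58*(-12) = 30 + 504*√58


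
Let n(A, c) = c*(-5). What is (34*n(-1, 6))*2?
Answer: -2040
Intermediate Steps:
n(A, c) = -5*c
(34*n(-1, 6))*2 = (34*(-5*6))*2 = (34*(-30))*2 = -1020*2 = -2040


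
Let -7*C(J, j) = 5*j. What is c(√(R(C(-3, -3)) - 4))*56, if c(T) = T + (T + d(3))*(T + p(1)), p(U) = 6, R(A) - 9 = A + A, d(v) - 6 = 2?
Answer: 3208 + 120*√455 ≈ 5767.7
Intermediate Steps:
d(v) = 8 (d(v) = 6 + 2 = 8)
C(J, j) = -5*j/7
R(A) = 9 + 2*A (R(A) = 9 + (A + A) = 9 + 2*A)
c(T) = T + (6 + T)*(8 + T) (c(T) = T + (T + 8)*(T + 6) = T + (8 + T)*(6 + T) = T + (6 + T)*(8 + T))
c(√(R(C(-3, -3)) - 4))*56 = (48 + (√((9 + 2*(-5/7*(-3))) - 4))² + 15*√((9 + 2*(-5/7*(-3))) - 4))*56 = (48 + (√((9 + 2*(15/7)) - 4))² + 15*√((9 + 2*(15/7)) - 4))*56 = (48 + (√((9 + 30/7) - 4))² + 15*√((9 + 30/7) - 4))*56 = (48 + (√(93/7 - 4))² + 15*√(93/7 - 4))*56 = (48 + (√(65/7))² + 15*√(65/7))*56 = (48 + (√455/7)² + 15*(√455/7))*56 = (48 + 65/7 + 15*√455/7)*56 = (401/7 + 15*√455/7)*56 = 3208 + 120*√455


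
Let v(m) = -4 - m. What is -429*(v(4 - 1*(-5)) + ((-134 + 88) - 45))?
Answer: 44616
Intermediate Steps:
-429*(v(4 - 1*(-5)) + ((-134 + 88) - 45)) = -429*((-4 - (4 - 1*(-5))) + ((-134 + 88) - 45)) = -429*((-4 - (4 + 5)) + (-46 - 45)) = -429*((-4 - 1*9) - 91) = -429*((-4 - 9) - 91) = -429*(-13 - 91) = -429*(-104) = 44616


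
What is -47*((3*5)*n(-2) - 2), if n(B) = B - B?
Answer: 94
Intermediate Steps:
n(B) = 0
-47*((3*5)*n(-2) - 2) = -47*((3*5)*0 - 2) = -47*(15*0 - 2) = -47*(0 - 2) = -47*(-2) = 94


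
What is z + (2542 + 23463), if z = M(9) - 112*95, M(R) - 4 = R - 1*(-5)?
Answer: 15383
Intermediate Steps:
M(R) = 9 + R (M(R) = 4 + (R - 1*(-5)) = 4 + (R + 5) = 4 + (5 + R) = 9 + R)
z = -10622 (z = (9 + 9) - 112*95 = 18 - 10640 = -10622)
z + (2542 + 23463) = -10622 + (2542 + 23463) = -10622 + 26005 = 15383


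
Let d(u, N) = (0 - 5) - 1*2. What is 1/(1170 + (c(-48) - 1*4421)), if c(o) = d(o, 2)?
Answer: -1/3258 ≈ -0.00030694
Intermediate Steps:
d(u, N) = -7 (d(u, N) = -5 - 2 = -7)
c(o) = -7
1/(1170 + (c(-48) - 1*4421)) = 1/(1170 + (-7 - 1*4421)) = 1/(1170 + (-7 - 4421)) = 1/(1170 - 4428) = 1/(-3258) = -1/3258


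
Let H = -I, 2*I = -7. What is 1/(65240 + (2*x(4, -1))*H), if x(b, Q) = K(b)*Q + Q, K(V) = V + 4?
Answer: 1/65177 ≈ 1.5343e-5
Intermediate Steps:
K(V) = 4 + V
I = -7/2 (I = (½)*(-7) = -7/2 ≈ -3.5000)
x(b, Q) = Q + Q*(4 + b) (x(b, Q) = (4 + b)*Q + Q = Q*(4 + b) + Q = Q + Q*(4 + b))
H = 7/2 (H = -1*(-7/2) = 7/2 ≈ 3.5000)
1/(65240 + (2*x(4, -1))*H) = 1/(65240 + (2*(-(5 + 4)))*(7/2)) = 1/(65240 + (2*(-1*9))*(7/2)) = 1/(65240 + (2*(-9))*(7/2)) = 1/(65240 - 18*7/2) = 1/(65240 - 63) = 1/65177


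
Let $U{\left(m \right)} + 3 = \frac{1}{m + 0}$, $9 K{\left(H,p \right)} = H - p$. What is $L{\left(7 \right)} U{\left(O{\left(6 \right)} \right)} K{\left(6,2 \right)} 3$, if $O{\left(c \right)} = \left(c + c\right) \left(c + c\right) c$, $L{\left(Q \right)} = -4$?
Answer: $\frac{2591}{162} \approx 15.994$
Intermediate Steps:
$K{\left(H,p \right)} = - \frac{p}{9} + \frac{H}{9}$ ($K{\left(H,p \right)} = \frac{H - p}{9} = - \frac{p}{9} + \frac{H}{9}$)
$O{\left(c \right)} = 4 c^{3}$ ($O{\left(c \right)} = 2 c 2 c c = 4 c^{2} c = 4 c^{3}$)
$U{\left(m \right)} = -3 + \frac{1}{m}$ ($U{\left(m \right)} = -3 + \frac{1}{m + 0} = -3 + \frac{1}{m}$)
$L{\left(7 \right)} U{\left(O{\left(6 \right)} \right)} K{\left(6,2 \right)} 3 = - 4 \left(-3 + \frac{1}{4 \cdot 6^{3}}\right) \left(\left(- \frac{1}{9}\right) 2 + \frac{1}{9} \cdot 6\right) 3 = - 4 \left(-3 + \frac{1}{4 \cdot 216}\right) \left(- \frac{2}{9} + \frac{2}{3}\right) 3 = - 4 \left(-3 + \frac{1}{864}\right) \frac{4}{9} \cdot 3 = - 4 \left(-3 + \frac{1}{864}\right) \frac{4}{3} = \left(-4\right) \left(- \frac{2591}{864}\right) \frac{4}{3} = \frac{2591}{216} \cdot \frac{4}{3} = \frac{2591}{162}$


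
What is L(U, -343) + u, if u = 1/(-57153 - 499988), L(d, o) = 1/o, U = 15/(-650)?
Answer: -557484/191099363 ≈ -0.0029172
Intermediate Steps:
U = -3/130 (U = 15*(-1/650) = -3/130 ≈ -0.023077)
u = -1/557141 (u = 1/(-557141) = -1/557141 ≈ -1.7949e-6)
L(U, -343) + u = 1/(-343) - 1/557141 = -1/343 - 1/557141 = -557484/191099363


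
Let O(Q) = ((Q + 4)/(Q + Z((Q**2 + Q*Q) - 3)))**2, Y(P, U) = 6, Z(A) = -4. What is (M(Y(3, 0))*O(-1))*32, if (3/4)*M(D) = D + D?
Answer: 4608/25 ≈ 184.32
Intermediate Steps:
O(Q) = (4 + Q)**2/(-4 + Q)**2 (O(Q) = ((Q + 4)/(Q - 4))**2 = ((4 + Q)/(-4 + Q))**2 = (4 + Q)**2/(-4 + Q)**2)
M(D) = 8*D/3 (M(D) = 4*(D + D)/3 = 4*(2*D)/3 = 8*D/3)
(M(Y(3, 0))*O(-1))*32 = (((8/3)*6)*((4 - 1)**2/(-4 - 1)**2))*32 = (16*(3**2/(-5)**2))*32 = (16*((1/25)*9))*32 = (16*(9/25))*32 = (144/25)*32 = 4608/25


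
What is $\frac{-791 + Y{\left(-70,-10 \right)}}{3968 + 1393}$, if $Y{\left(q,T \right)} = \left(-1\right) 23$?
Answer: $- \frac{814}{5361} \approx -0.15184$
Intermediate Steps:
$Y{\left(q,T \right)} = -23$
$\frac{-791 + Y{\left(-70,-10 \right)}}{3968 + 1393} = \frac{-791 - 23}{3968 + 1393} = - \frac{814}{5361}$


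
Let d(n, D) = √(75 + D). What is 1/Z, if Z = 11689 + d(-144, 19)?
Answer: 11689/136632627 - √94/136632627 ≈ 8.5480e-5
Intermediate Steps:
Z = 11689 + √94 (Z = 11689 + √(75 + 19) = 11689 + √94 ≈ 11699.)
1/Z = 1/(11689 + √94)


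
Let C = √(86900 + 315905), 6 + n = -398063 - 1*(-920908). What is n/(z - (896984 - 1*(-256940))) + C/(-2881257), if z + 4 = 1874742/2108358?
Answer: -183721964727/405481909247 - √402805/2881257 ≈ -0.45332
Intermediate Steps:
n = 522839 (n = -6 + (-398063 - 1*(-920908)) = -6 + (-398063 + 920908) = -6 + 522845 = 522839)
z = -1093115/351393 (z = -4 + 1874742/2108358 = -4 + 1874742*(1/2108358) = -4 + 312457/351393 = -1093115/351393 ≈ -3.1108)
C = √402805 ≈ 634.67
n/(z - (896984 - 1*(-256940))) + C/(-2881257) = 522839/(-1093115/351393 - (896984 - 1*(-256940))) + √402805/(-2881257) = 522839/(-1093115/351393 - (896984 + 256940)) + √402805*(-1/2881257) = 522839/(-1093115/351393 - 1*1153924) - √402805/2881257 = 522839/(-1093115/351393 - 1153924) - √402805/2881257 = 522839/(-405481909247/351393) - √402805/2881257 = 522839*(-351393/405481909247) - √402805/2881257 = -183721964727/405481909247 - √402805/2881257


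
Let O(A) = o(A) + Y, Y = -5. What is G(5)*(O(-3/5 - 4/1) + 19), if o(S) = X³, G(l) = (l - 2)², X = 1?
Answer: 135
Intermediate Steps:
G(l) = (-2 + l)²
o(S) = 1 (o(S) = 1³ = 1)
O(A) = -4 (O(A) = 1 - 5 = -4)
G(5)*(O(-3/5 - 4/1) + 19) = (-2 + 5)²*(-4 + 19) = 3²*15 = 9*15 = 135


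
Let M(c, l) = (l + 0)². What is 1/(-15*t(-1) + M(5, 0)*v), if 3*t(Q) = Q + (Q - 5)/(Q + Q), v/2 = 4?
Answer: -⅒ ≈ -0.10000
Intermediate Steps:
v = 8 (v = 2*4 = 8)
M(c, l) = l²
t(Q) = Q/3 + (-5 + Q)/(6*Q) (t(Q) = (Q + (Q - 5)/(Q + Q))/3 = (Q + (-5 + Q)/((2*Q)))/3 = (Q + (-5 + Q)*(1/(2*Q)))/3 = (Q + (-5 + Q)/(2*Q))/3 = Q/3 + (-5 + Q)/(6*Q))
1/(-15*t(-1) + M(5, 0)*v) = 1/(-5*(-5 - (1 + 2*(-1)))/(2*(-1)) + 0²*8) = 1/(-5*(-1)*(-5 - (1 - 2))/2 + 0*8) = 1/(-5*(-1)*(-5 - 1*(-1))/2 + 0) = 1/(-5*(-1)*(-5 + 1)/2 + 0) = 1/(-5*(-1)*(-4)/2 + 0) = 1/(-15*⅔ + 0) = 1/(-10 + 0) = 1/(-10) = -⅒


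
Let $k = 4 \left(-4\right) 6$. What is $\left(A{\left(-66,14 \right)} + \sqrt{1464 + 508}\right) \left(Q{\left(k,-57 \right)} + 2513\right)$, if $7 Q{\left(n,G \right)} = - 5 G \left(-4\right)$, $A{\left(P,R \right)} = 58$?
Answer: $\frac{954158}{7} + \frac{32902 \sqrt{493}}{7} \approx 2.4067 \cdot 10^{5}$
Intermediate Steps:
$k = -96$ ($k = \left(-16\right) 6 = -96$)
$Q{\left(n,G \right)} = \frac{20 G}{7}$ ($Q{\left(n,G \right)} = \frac{- 5 G \left(-4\right)}{7} = \frac{20 G}{7}$)
$\left(A{\left(-66,14 \right)} + \sqrt{1464 + 508}\right) \left(Q{\left(k,-57 \right)} + 2513\right) = \left(58 + \sqrt{1464 + 508}\right) \left(\frac{20}{7} \left(-57\right) + 2513\right) = \left(58 + \sqrt{1972}\right) \left(- \frac{1140}{7} + 2513\right) = \left(58 + 2 \sqrt{493}\right) \frac{16451}{7} = \frac{954158}{7} + \frac{32902 \sqrt{493}}{7}$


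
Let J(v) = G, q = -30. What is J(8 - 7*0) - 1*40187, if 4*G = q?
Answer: -80389/2 ≈ -40195.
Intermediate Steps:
G = -15/2 (G = (¼)*(-30) = -15/2 ≈ -7.5000)
J(v) = -15/2
J(8 - 7*0) - 1*40187 = -15/2 - 1*40187 = -15/2 - 40187 = -80389/2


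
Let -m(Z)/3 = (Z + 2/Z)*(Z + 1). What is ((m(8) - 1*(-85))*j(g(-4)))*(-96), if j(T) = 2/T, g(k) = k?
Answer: -6612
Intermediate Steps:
m(Z) = -3*(1 + Z)*(Z + 2/Z) (m(Z) = -3*(Z + 2/Z)*(Z + 1) = -3*(Z + 2/Z)*(1 + Z) = -3*(1 + Z)*(Z + 2/Z))
((m(8) - 1*(-85))*j(g(-4)))*(-96) = ((3*(-2 - 1*8*(2 + 8 + 8²))/8 - 1*(-85))*(2/(-4)))*(-96) = ((3*(⅛)*(-2 - 1*8*(2 + 8 + 64)) + 85)*(2*(-¼)))*(-96) = ((3*(⅛)*(-2 - 1*8*74) + 85)*(-½))*(-96) = ((3*(⅛)*(-2 - 592) + 85)*(-½))*(-96) = ((3*(⅛)*(-594) + 85)*(-½))*(-96) = ((-891/4 + 85)*(-½))*(-96) = -551/4*(-½)*(-96) = (551/8)*(-96) = -6612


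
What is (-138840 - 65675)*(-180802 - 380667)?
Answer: 114828832535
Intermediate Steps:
(-138840 - 65675)*(-180802 - 380667) = -204515*(-561469) = 114828832535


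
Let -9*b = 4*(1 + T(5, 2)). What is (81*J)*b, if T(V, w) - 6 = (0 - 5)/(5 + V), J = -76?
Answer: 17784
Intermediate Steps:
T(V, w) = 6 - 5/(5 + V) (T(V, w) = 6 + (0 - 5)/(5 + V) = 6 - 5/(5 + V))
b = -26/9 (b = -4*(1 + (25 + 6*5)/(5 + 5))/9 = -4*(1 + (25 + 30)/10)/9 = -4*(1 + (⅒)*55)/9 = -4*(1 + 11/2)/9 = -4*13/(9*2) = -⅑*26 = -26/9 ≈ -2.8889)
(81*J)*b = (81*(-76))*(-26/9) = -6156*(-26/9) = 17784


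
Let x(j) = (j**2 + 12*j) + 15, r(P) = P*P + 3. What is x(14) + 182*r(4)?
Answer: 3837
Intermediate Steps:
r(P) = 3 + P**2 (r(P) = P**2 + 3 = 3 + P**2)
x(j) = 15 + j**2 + 12*j
x(14) + 182*r(4) = (15 + 14**2 + 12*14) + 182*(3 + 4**2) = (15 + 196 + 168) + 182*(3 + 16) = 379 + 182*19 = 379 + 3458 = 3837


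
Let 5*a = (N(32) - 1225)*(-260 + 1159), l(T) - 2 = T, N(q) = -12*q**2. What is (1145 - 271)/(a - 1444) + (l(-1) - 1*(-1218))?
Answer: 14817436763/12155407 ≈ 1219.0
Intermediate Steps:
l(T) = 2 + T
a = -12148187/5 (a = ((-12*32**2 - 1225)*(-260 + 1159))/5 = ((-12*1024 - 1225)*899)/5 = ((-12288 - 1225)*899)/5 = (-13513*899)/5 = (1/5)*(-12148187) = -12148187/5 ≈ -2.4296e+6)
(1145 - 271)/(a - 1444) + (l(-1) - 1*(-1218)) = (1145 - 271)/(-12148187/5 - 1444) + ((2 - 1) - 1*(-1218)) = 874/(-12155407/5) + (1 + 1218) = 874*(-5/12155407) + 1219 = -4370/12155407 + 1219 = 14817436763/12155407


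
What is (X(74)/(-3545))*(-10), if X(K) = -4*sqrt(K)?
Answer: -8*sqrt(74)/709 ≈ -0.097064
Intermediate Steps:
(X(74)/(-3545))*(-10) = (-4*sqrt(74)/(-3545))*(-10) = (-4*sqrt(74)*(-1/3545))*(-10) = (4*sqrt(74)/3545)*(-10) = -8*sqrt(74)/709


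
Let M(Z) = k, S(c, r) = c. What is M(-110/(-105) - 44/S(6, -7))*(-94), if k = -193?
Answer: 18142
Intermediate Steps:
M(Z) = -193
M(-110/(-105) - 44/S(6, -7))*(-94) = -193*(-94) = 18142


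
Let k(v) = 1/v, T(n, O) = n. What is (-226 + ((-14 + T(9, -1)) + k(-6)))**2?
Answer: 1923769/36 ≈ 53438.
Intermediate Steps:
(-226 + ((-14 + T(9, -1)) + k(-6)))**2 = (-226 + ((-14 + 9) + 1/(-6)))**2 = (-226 + (-5 - 1/6))**2 = (-226 - 31/6)**2 = (-1387/6)**2 = 1923769/36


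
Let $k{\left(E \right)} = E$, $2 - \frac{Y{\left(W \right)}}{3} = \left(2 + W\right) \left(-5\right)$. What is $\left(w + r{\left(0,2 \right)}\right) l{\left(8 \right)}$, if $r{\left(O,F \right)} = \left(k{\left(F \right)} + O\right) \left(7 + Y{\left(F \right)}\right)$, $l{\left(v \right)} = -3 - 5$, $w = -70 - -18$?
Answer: $-752$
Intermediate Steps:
$Y{\left(W \right)} = 36 + 15 W$ ($Y{\left(W \right)} = 6 - 3 \left(2 + W\right) \left(-5\right) = 6 - 3 \left(-10 - 5 W\right) = 6 + \left(30 + 15 W\right) = 36 + 15 W$)
$w = -52$ ($w = -70 + 18 = -52$)
$l{\left(v \right)} = -8$ ($l{\left(v \right)} = -3 - 5 = -8$)
$r{\left(O,F \right)} = \left(43 + 15 F\right) \left(F + O\right)$ ($r{\left(O,F \right)} = \left(F + O\right) \left(7 + \left(36 + 15 F\right)\right) = \left(F + O\right) \left(43 + 15 F\right) = \left(43 + 15 F\right) \left(F + O\right)$)
$\left(w + r{\left(0,2 \right)}\right) l{\left(8 \right)} = \left(-52 + \left(15 \cdot 2^{2} + 43 \cdot 2 + 43 \cdot 0 + 15 \cdot 2 \cdot 0\right)\right) \left(-8\right) = \left(-52 + \left(15 \cdot 4 + 86 + 0 + 0\right)\right) \left(-8\right) = \left(-52 + \left(60 + 86 + 0 + 0\right)\right) \left(-8\right) = \left(-52 + 146\right) \left(-8\right) = 94 \left(-8\right) = -752$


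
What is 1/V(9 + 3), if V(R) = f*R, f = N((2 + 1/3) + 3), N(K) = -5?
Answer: -1/60 ≈ -0.016667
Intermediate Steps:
f = -5
V(R) = -5*R
1/V(9 + 3) = 1/(-5*(9 + 3)) = 1/(-5*12) = 1/(-60) = -1/60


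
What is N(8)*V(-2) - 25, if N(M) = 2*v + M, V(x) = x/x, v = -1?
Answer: -19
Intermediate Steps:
V(x) = 1
N(M) = -2 + M (N(M) = 2*(-1) + M = -2 + M)
N(8)*V(-2) - 25 = (-2 + 8)*1 - 25 = 6*1 - 25 = 6 - 25 = -19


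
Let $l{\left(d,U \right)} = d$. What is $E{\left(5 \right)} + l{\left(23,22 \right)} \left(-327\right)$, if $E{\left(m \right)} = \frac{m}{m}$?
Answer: $-7520$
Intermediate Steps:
$E{\left(m \right)} = 1$
$E{\left(5 \right)} + l{\left(23,22 \right)} \left(-327\right) = 1 + 23 \left(-327\right) = 1 - 7521 = -7520$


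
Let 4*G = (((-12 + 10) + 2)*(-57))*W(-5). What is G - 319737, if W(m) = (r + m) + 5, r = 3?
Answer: -319737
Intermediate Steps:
W(m) = 8 + m (W(m) = (3 + m) + 5 = 8 + m)
G = 0 (G = ((((-12 + 10) + 2)*(-57))*(8 - 5))/4 = (((-2 + 2)*(-57))*3)/4 = ((0*(-57))*3)/4 = (0*3)/4 = (¼)*0 = 0)
G - 319737 = 0 - 319737 = -319737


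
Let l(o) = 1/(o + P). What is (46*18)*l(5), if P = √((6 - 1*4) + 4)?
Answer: 4140/19 - 828*√6/19 ≈ 111.15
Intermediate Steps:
P = √6 (P = √((6 - 4) + 4) = √(2 + 4) = √6 ≈ 2.4495)
l(o) = 1/(o + √6)
(46*18)*l(5) = (46*18)/(5 + √6) = 828/(5 + √6)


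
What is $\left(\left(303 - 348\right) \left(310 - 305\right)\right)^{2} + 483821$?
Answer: $534446$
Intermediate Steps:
$\left(\left(303 - 348\right) \left(310 - 305\right)\right)^{2} + 483821 = \left(- 45 \left(310 - 305\right)\right)^{2} + 483821 = \left(\left(-45\right) 5\right)^{2} + 483821 = \left(-225\right)^{2} + 483821 = 50625 + 483821 = 534446$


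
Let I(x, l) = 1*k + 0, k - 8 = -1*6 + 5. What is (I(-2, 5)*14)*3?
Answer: 294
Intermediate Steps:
k = 7 (k = 8 + (-1*6 + 5) = 8 + (-6 + 5) = 8 - 1 = 7)
I(x, l) = 7 (I(x, l) = 1*7 + 0 = 7 + 0 = 7)
(I(-2, 5)*14)*3 = (7*14)*3 = 98*3 = 294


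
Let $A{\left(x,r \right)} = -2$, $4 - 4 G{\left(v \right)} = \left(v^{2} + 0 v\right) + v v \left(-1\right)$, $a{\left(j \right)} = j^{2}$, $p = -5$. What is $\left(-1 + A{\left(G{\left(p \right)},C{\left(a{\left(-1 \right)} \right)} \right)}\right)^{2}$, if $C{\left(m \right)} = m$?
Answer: $9$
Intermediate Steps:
$G{\left(v \right)} = 1$ ($G{\left(v \right)} = 1 - \frac{\left(v^{2} + 0 v\right) + v v \left(-1\right)}{4} = 1 - \frac{\left(v^{2} + 0\right) + v^{2} \left(-1\right)}{4} = 1 - \frac{v^{2} - v^{2}}{4} = 1 - 0 = 1 + 0 = 1$)
$\left(-1 + A{\left(G{\left(p \right)},C{\left(a{\left(-1 \right)} \right)} \right)}\right)^{2} = \left(-1 - 2\right)^{2} = \left(-3\right)^{2} = 9$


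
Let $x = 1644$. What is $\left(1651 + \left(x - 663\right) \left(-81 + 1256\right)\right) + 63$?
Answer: $1154389$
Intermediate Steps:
$\left(1651 + \left(x - 663\right) \left(-81 + 1256\right)\right) + 63 = \left(1651 + \left(1644 - 663\right) \left(-81 + 1256\right)\right) + 63 = \left(1651 + 981 \cdot 1175\right) + 63 = \left(1651 + 1152675\right) + 63 = 1154326 + 63 = 1154389$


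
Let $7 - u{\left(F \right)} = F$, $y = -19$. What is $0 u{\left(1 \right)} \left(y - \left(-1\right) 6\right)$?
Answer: $0$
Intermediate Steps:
$u{\left(F \right)} = 7 - F$
$0 u{\left(1 \right)} \left(y - \left(-1\right) 6\right) = 0 \left(7 - 1\right) \left(-19 - \left(-1\right) 6\right) = 0 \left(7 - 1\right) \left(-19 - -6\right) = 0 \cdot 6 \left(-19 + 6\right) = 0 \left(-13\right) = 0$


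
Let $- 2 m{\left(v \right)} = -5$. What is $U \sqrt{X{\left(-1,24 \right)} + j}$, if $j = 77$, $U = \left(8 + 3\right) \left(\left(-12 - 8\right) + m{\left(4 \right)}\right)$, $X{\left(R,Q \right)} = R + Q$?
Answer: $-1925$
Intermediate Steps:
$X{\left(R,Q \right)} = Q + R$
$m{\left(v \right)} = \frac{5}{2}$ ($m{\left(v \right)} = \left(- \frac{1}{2}\right) \left(-5\right) = \frac{5}{2}$)
$U = - \frac{385}{2}$ ($U = \left(8 + 3\right) \left(\left(-12 - 8\right) + \frac{5}{2}\right) = 11 \left(\left(-12 - 8\right) + \frac{5}{2}\right) = 11 \left(-20 + \frac{5}{2}\right) = 11 \left(- \frac{35}{2}\right) = - \frac{385}{2} \approx -192.5$)
$U \sqrt{X{\left(-1,24 \right)} + j} = - \frac{385 \sqrt{\left(24 - 1\right) + 77}}{2} = - \frac{385 \sqrt{23 + 77}}{2} = - \frac{385 \sqrt{100}}{2} = \left(- \frac{385}{2}\right) 10 = -1925$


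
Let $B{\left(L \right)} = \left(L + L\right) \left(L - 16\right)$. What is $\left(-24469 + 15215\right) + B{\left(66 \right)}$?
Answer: $-2654$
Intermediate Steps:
$B{\left(L \right)} = 2 L \left(-16 + L\right)$
$\left(-24469 + 15215\right) + B{\left(66 \right)} = \left(-24469 + 15215\right) + 2 \cdot 66 \left(-16 + 66\right) = -9254 + 2 \cdot 66 \cdot 50 = -9254 + 6600 = -2654$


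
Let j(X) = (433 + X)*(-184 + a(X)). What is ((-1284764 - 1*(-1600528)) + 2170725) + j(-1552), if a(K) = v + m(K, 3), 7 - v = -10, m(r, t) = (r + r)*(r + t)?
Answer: -5377586062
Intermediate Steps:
m(r, t) = 2*r*(r + t) (m(r, t) = (2*r)*(r + t) = 2*r*(r + t))
v = 17 (v = 7 - 1*(-10) = 7 + 10 = 17)
a(K) = 17 + 2*K*(3 + K) (a(K) = 17 + 2*K*(K + 3) = 17 + 2*K*(3 + K))
j(X) = (-167 + 2*X*(3 + X))*(433 + X) (j(X) = (433 + X)*(-184 + (17 + 2*X*(3 + X))) = (433 + X)*(-167 + 2*X*(3 + X)) = (-167 + 2*X*(3 + X))*(433 + X))
((-1284764 - 1*(-1600528)) + 2170725) + j(-1552) = ((-1284764 - 1*(-1600528)) + 2170725) + (-72311 + 2*(-1552)³ + 872*(-1552)² + 2431*(-1552)) = ((-1284764 + 1600528) + 2170725) + (-72311 + 2*(-3738308608) + 872*2408704 - 3772912) = (315764 + 2170725) + (-72311 - 7476617216 + 2100389888 - 3772912) = 2486489 - 5380072551 = -5377586062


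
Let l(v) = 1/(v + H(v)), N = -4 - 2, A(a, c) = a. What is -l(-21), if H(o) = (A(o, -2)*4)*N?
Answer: -1/483 ≈ -0.0020704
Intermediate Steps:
N = -6
H(o) = -24*o (H(o) = (o*4)*(-6) = (4*o)*(-6) = -24*o)
l(v) = -1/(23*v) (l(v) = 1/(v - 24*v) = 1/(-23*v) = -1/(23*v))
-l(-21) = -(-1)/(23*(-21)) = -(-1)*(-1)/(23*21) = -1*1/483 = -1/483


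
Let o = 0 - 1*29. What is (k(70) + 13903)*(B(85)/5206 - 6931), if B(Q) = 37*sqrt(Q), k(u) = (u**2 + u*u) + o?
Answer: -164084494 + 23051*sqrt(85)/137 ≈ -1.6408e+8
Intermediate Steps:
o = -29 (o = 0 - 29 = -29)
k(u) = -29 + 2*u**2 (k(u) = (u**2 + u*u) - 29 = (u**2 + u**2) - 29 = 2*u**2 - 29 = -29 + 2*u**2)
(k(70) + 13903)*(B(85)/5206 - 6931) = ((-29 + 2*70**2) + 13903)*((37*sqrt(85))/5206 - 6931) = ((-29 + 2*4900) + 13903)*((37*sqrt(85))*(1/5206) - 6931) = ((-29 + 9800) + 13903)*(37*sqrt(85)/5206 - 6931) = (9771 + 13903)*(-6931 + 37*sqrt(85)/5206) = 23674*(-6931 + 37*sqrt(85)/5206) = -164084494 + 23051*sqrt(85)/137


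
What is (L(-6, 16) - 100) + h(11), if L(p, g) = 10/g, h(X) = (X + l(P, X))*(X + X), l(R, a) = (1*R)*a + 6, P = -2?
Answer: -1675/8 ≈ -209.38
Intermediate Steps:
l(R, a) = 6 + R*a (l(R, a) = R*a + 6 = 6 + R*a)
h(X) = 2*X*(6 - X) (h(X) = (X + (6 - 2*X))*(X + X) = (6 - X)*(2*X) = 2*X*(6 - X))
(L(-6, 16) - 100) + h(11) = (10/16 - 100) + 2*11*(6 - 1*11) = (10*(1/16) - 100) + 2*11*(6 - 11) = (5/8 - 100) + 2*11*(-5) = -795/8 - 110 = -1675/8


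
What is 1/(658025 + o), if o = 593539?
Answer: 1/1251564 ≈ 7.9900e-7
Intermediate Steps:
1/(658025 + o) = 1/(658025 + 593539) = 1/1251564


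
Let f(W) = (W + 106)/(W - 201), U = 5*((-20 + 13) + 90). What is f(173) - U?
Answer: -11899/28 ≈ -424.96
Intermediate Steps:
U = 415 (U = 5*(-7 + 90) = 5*83 = 415)
f(W) = (106 + W)/(-201 + W)
f(173) - U = (106 + 173)/(-201 + 173) - 1*415 = 279/(-28) - 415 = -1/28*279 - 415 = -279/28 - 415 = -11899/28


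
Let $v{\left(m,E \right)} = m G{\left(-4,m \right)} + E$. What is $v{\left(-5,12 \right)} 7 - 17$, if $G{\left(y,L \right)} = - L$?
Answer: $-108$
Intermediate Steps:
$v{\left(m,E \right)} = E - m^{2}$ ($v{\left(m,E \right)} = m \left(- m\right) + E = - m^{2} + E = E - m^{2}$)
$v{\left(-5,12 \right)} 7 - 17 = \left(12 - \left(-5\right)^{2}\right) 7 - 17 = \left(12 - 25\right) 7 - 17 = \left(-13\right) 7 - 17 = -91 - 17 = -108$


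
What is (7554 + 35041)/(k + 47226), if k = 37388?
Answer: 42595/84614 ≈ 0.50340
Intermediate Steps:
(7554 + 35041)/(k + 47226) = (7554 + 35041)/(37388 + 47226) = 42595/84614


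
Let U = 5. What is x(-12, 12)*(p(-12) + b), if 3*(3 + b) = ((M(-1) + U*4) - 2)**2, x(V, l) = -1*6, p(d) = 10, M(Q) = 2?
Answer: -842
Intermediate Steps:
x(V, l) = -6
b = 391/3 (b = -3 + ((2 + 5*4) - 2)**2/3 = -3 + ((2 + 20) - 2)**2/3 = -3 + (22 - 2)**2/3 = -3 + (1/3)*20**2 = -3 + (1/3)*400 = -3 + 400/3 = 391/3 ≈ 130.33)
x(-12, 12)*(p(-12) + b) = -6*(10 + 391/3) = -6*421/3 = -842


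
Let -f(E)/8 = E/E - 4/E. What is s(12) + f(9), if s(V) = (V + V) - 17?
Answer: 23/9 ≈ 2.5556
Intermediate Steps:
s(V) = -17 + 2*V (s(V) = 2*V - 17 = -17 + 2*V)
f(E) = -8 + 32/E (f(E) = -8*(E/E - 4/E) = -8*(1 - 4/E) = -8 + 32/E)
s(12) + f(9) = (-17 + 2*12) + (-8 + 32/9) = (-17 + 24) + (-8 + 32*(⅑)) = 7 + (-8 + 32/9) = 7 - 40/9 = 23/9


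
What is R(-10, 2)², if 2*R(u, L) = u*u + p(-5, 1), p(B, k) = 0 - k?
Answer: 9801/4 ≈ 2450.3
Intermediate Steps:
p(B, k) = -k
R(u, L) = -½ + u²/2 (R(u, L) = (u*u - 1*1)/2 = (u² - 1)/2 = (-1 + u²)/2 = -½ + u²/2)
R(-10, 2)² = (-½ + (½)*(-10)²)² = (-½ + (½)*100)² = (-½ + 50)² = (99/2)² = 9801/4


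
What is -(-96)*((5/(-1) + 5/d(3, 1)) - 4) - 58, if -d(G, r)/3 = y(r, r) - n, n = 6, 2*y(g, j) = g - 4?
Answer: -2702/3 ≈ -900.67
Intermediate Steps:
y(g, j) = -2 + g/2 (y(g, j) = (g - 4)/2 = (-4 + g)/2 = -2 + g/2)
d(G, r) = 24 - 3*r/2 (d(G, r) = -3*((-2 + r/2) - 1*6) = -3*((-2 + r/2) - 6) = -3*(-8 + r/2) = 24 - 3*r/2)
-(-96)*((5/(-1) + 5/d(3, 1)) - 4) - 58 = -(-96)*((5/(-1) + 5/(24 - 3/2*1)) - 4) - 58 = -(-96)*((5*(-1) + 5/(24 - 3/2)) - 4) - 58 = -(-96)*((-5 + 5/(45/2)) - 4) - 58 = -(-96)*((-5 + 5*(2/45)) - 4) - 58 = -(-96)*((-5 + 2/9) - 4) - 58 = -(-96)*(-43/9 - 4) - 58 = -(-96)*(-79)/9 - 58 = -24*316/9 - 58 = -2528/3 - 58 = -2702/3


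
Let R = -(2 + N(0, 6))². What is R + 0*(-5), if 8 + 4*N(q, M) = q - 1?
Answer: -1/16 ≈ -0.062500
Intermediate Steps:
N(q, M) = -9/4 + q/4 (N(q, M) = -2 + (q - 1)/4 = -2 + (-1 + q)/4 = -2 + (-¼ + q/4) = -9/4 + q/4)
R = -1/16 (R = -(2 + (-9/4 + (¼)*0))² = -(2 + (-9/4 + 0))² = -(2 - 9/4)² = -(-¼)² = -1*1/16 = -1/16 ≈ -0.062500)
R + 0*(-5) = -1/16 + 0*(-5) = -1/16 + 0 = -1/16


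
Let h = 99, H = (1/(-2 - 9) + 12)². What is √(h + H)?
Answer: 2*√7285/11 ≈ 15.519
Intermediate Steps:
H = 17161/121 (H = (1/(-11) + 12)² = (-1/11 + 12)² = (131/11)² = 17161/121 ≈ 141.83)
√(h + H) = √(99 + 17161/121) = √(29140/121) = 2*√7285/11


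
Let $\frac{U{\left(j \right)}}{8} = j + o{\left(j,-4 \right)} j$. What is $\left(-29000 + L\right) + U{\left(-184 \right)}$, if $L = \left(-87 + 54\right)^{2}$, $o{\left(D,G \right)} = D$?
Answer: $241465$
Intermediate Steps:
$U{\left(j \right)} = 8 j + 8 j^{2}$ ($U{\left(j \right)} = 8 \left(j + j j\right) = 8 \left(j + j^{2}\right) = 8 j + 8 j^{2}$)
$L = 1089$ ($L = \left(-33\right)^{2} = 1089$)
$\left(-29000 + L\right) + U{\left(-184 \right)} = \left(-29000 + 1089\right) + 8 \left(-184\right) \left(1 - 184\right) = -27911 + 8 \left(-184\right) \left(-183\right) = -27911 + 269376 = 241465$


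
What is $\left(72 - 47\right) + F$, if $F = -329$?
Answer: $-304$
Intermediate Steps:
$\left(72 - 47\right) + F = \left(72 - 47\right) - 329 = 25 - 329 = -304$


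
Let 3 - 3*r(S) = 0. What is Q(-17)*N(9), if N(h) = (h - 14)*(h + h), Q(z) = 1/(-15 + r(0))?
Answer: 45/7 ≈ 6.4286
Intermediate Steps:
r(S) = 1 (r(S) = 1 - ⅓*0 = 1 + 0 = 1)
Q(z) = -1/14 (Q(z) = 1/(-15 + 1) = 1/(-14) = -1/14)
N(h) = 2*h*(-14 + h) (N(h) = (-14 + h)*(2*h) = 2*h*(-14 + h))
Q(-17)*N(9) = -9*(-14 + 9)/7 = -9*(-5)/7 = -1/14*(-90) = 45/7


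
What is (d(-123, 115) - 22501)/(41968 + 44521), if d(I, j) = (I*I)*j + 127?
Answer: 1717461/86489 ≈ 19.858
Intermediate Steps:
d(I, j) = 127 + j*I² (d(I, j) = I²*j + 127 = j*I² + 127 = 127 + j*I²)
(d(-123, 115) - 22501)/(41968 + 44521) = ((127 + 115*(-123)²) - 22501)/(41968 + 44521) = ((127 + 115*15129) - 22501)/86489 = ((127 + 1739835) - 22501)*(1/86489) = (1739962 - 22501)*(1/86489) = 1717461*(1/86489) = 1717461/86489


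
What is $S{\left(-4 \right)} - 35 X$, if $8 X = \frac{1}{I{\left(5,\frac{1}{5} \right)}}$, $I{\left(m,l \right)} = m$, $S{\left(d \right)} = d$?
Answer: $- \frac{39}{8} \approx -4.875$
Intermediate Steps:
$X = \frac{1}{40}$ ($X = \frac{1}{8 \cdot 5} = \frac{1}{8} \cdot \frac{1}{5} = \frac{1}{40} \approx 0.025$)
$S{\left(-4 \right)} - 35 X = -4 - \frac{7}{8} = - \frac{39}{8}$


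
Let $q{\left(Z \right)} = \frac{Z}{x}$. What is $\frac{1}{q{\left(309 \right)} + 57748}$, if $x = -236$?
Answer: $\frac{236}{13628219} \approx 1.7317 \cdot 10^{-5}$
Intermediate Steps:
$q{\left(Z \right)} = - \frac{Z}{236}$ ($q{\left(Z \right)} = \frac{Z}{-236} = Z \left(- \frac{1}{236}\right) = - \frac{Z}{236}$)
$\frac{1}{q{\left(309 \right)} + 57748} = \frac{1}{\left(- \frac{1}{236}\right) 309 + 57748} = \frac{1}{- \frac{309}{236} + 57748} = \frac{1}{\frac{13628219}{236}} = \frac{236}{13628219}$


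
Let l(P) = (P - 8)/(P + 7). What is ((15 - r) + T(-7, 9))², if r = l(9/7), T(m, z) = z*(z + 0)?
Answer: 31528225/3364 ≈ 9372.3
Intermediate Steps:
T(m, z) = z² (T(m, z) = z*z = z²)
l(P) = (-8 + P)/(7 + P)
r = -47/58 (r = (-8 + 9/7)/(7 + 9/7) = -47/7/(58/7) = (7/58)*(-47/7) = -47/58 ≈ -0.81034)
((15 - r) + T(-7, 9))² = ((15 - 1*(-47/58)) + 9²)² = ((15 + 47/58) + 81)² = (917/58 + 81)² = (5615/58)² = 31528225/3364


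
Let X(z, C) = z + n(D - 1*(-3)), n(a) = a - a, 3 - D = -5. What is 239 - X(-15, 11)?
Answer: 254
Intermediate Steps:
D = 8 (D = 3 - 1*(-5) = 3 + 5 = 8)
n(a) = 0
X(z, C) = z (X(z, C) = z + 0 = z)
239 - X(-15, 11) = 239 - 1*(-15) = 239 + 15 = 254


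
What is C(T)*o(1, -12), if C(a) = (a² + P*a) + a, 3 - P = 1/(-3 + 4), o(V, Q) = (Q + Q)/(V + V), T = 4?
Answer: -336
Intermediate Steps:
o(V, Q) = Q/V (o(V, Q) = (2*Q)/((2*V)) = (2*Q)*(1/(2*V)) = Q/V)
P = 2 (P = 3 - 1/(-3 + 4) = 3 - 1/1 = 3 - 1*1 = 3 - 1 = 2)
C(a) = a² + 3*a (C(a) = (a² + 2*a) + a = a² + 3*a)
C(T)*o(1, -12) = (4*(3 + 4))*(-12/1) = (4*7)*(-12*1) = 28*(-12) = -336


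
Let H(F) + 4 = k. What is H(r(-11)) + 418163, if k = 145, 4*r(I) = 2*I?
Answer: 418304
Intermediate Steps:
r(I) = I/2 (r(I) = (2*I)/4 = I/2)
H(F) = 141 (H(F) = -4 + 145 = 141)
H(r(-11)) + 418163 = 141 + 418163 = 418304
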